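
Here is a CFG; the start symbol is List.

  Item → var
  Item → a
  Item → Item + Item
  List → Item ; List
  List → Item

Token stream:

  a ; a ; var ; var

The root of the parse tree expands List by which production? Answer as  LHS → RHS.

[List [Item a] ; [List [Item a] ; [List [Item var] ; [List [Item var]]]]]

List → Item ; List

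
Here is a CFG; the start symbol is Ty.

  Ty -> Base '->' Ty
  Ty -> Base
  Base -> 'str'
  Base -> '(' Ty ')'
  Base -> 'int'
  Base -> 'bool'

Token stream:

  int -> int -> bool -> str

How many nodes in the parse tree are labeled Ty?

4

[Ty [Base int] -> [Ty [Base int] -> [Ty [Base bool] -> [Ty [Base str]]]]]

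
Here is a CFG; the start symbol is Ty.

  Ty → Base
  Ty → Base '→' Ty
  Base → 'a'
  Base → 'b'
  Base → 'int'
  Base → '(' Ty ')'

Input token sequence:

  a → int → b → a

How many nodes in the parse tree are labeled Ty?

4

[Ty [Base a] → [Ty [Base int] → [Ty [Base b] → [Ty [Base a]]]]]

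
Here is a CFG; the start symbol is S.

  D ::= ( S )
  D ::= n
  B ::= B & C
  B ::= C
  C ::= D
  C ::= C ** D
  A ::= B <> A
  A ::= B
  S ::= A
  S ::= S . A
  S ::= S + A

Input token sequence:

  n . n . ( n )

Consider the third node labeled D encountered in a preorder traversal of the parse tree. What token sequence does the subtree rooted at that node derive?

[S [S [S [A [B [C [D n]]]]] . [A [B [C [D n]]]]] . [A [B [C [D ( [S [A [B [C [D n]]]]] )]]]]]

( n )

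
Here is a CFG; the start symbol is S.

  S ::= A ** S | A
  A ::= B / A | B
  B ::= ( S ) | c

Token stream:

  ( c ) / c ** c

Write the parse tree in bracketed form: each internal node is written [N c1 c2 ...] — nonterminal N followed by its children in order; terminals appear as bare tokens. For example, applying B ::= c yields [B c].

[S [A [B ( [S [A [B c]]] )] / [A [B c]]] ** [S [A [B c]]]]

S
A ** S
B / A ** S
( S ) / A ** S
( A ) / A ** S
( B ) / A ** S
( c ) / A ** S
( c ) / B ** S
( c ) / c ** S
( c ) / c ** A
( c ) / c ** B
( c ) / c ** c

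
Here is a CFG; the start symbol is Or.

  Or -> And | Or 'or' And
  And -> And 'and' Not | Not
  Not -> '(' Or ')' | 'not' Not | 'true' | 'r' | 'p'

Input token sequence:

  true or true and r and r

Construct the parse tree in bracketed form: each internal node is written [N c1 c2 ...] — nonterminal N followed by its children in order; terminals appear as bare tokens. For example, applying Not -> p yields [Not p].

Or
Or or And
And or And
Not or And
true or And
true or And and Not
true or And and Not and Not
true or Not and Not and Not
true or true and Not and Not
true or true and r and Not
true or true and r and r

[Or [Or [And [Not true]]] or [And [And [And [Not true]] and [Not r]] and [Not r]]]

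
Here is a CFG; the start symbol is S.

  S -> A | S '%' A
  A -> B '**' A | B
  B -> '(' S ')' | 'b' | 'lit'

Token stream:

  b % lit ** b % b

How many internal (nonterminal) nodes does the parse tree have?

11

[S [S [S [A [B b]]] % [A [B lit] ** [A [B b]]]] % [A [B b]]]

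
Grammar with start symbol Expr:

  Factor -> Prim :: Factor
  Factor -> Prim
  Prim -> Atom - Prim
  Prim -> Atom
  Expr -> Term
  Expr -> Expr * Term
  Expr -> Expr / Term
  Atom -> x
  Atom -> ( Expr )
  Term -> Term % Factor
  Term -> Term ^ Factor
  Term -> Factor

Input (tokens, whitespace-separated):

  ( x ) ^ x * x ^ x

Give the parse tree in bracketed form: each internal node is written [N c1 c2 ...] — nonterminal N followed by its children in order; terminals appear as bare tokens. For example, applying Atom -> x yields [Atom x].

Expr
Expr * Term
Term * Term
Term ^ Factor * Term
Factor ^ Factor * Term
Prim ^ Factor * Term
Atom ^ Factor * Term
( Expr ) ^ Factor * Term
( Term ) ^ Factor * Term
( Factor ) ^ Factor * Term
( Prim ) ^ Factor * Term
( Atom ) ^ Factor * Term
( x ) ^ Factor * Term
( x ) ^ Prim * Term
( x ) ^ Atom * Term
( x ) ^ x * Term
( x ) ^ x * Term ^ Factor
( x ) ^ x * Factor ^ Factor
( x ) ^ x * Prim ^ Factor
( x ) ^ x * Atom ^ Factor
( x ) ^ x * x ^ Factor
( x ) ^ x * x ^ Prim
( x ) ^ x * x ^ Atom
( x ) ^ x * x ^ x

[Expr [Expr [Term [Term [Factor [Prim [Atom ( [Expr [Term [Factor [Prim [Atom x]]]]] )]]]] ^ [Factor [Prim [Atom x]]]]] * [Term [Term [Factor [Prim [Atom x]]]] ^ [Factor [Prim [Atom x]]]]]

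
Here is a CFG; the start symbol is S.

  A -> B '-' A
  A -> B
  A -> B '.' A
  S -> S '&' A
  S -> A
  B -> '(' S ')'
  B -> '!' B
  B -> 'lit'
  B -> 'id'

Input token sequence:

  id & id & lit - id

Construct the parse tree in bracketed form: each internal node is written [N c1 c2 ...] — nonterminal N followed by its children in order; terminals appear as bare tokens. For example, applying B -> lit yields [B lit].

S
S & A
S & A & A
A & A & A
B & A & A
id & A & A
id & B & A
id & id & A
id & id & B - A
id & id & lit - A
id & id & lit - B
id & id & lit - id

[S [S [S [A [B id]]] & [A [B id]]] & [A [B lit] - [A [B id]]]]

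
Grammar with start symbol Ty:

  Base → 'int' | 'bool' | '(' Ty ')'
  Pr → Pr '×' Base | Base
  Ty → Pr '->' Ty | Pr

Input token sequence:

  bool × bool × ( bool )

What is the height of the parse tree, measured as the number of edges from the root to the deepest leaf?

[Ty [Pr [Pr [Pr [Base bool]] × [Base bool]] × [Base ( [Ty [Pr [Base bool]]] )]]]

6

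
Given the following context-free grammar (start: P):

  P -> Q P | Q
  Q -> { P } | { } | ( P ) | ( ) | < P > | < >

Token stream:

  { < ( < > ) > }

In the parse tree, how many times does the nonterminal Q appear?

4

[P [Q { [P [Q < [P [Q ( [P [Q < >]] )]] >]] }]]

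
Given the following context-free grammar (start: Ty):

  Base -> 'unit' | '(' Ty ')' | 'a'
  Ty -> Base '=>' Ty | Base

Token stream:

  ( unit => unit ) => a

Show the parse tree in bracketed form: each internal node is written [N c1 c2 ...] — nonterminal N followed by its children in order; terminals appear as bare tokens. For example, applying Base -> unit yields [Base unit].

[Ty [Base ( [Ty [Base unit] => [Ty [Base unit]]] )] => [Ty [Base a]]]

Ty
Base => Ty
( Ty ) => Ty
( Base => Ty ) => Ty
( unit => Ty ) => Ty
( unit => Base ) => Ty
( unit => unit ) => Ty
( unit => unit ) => Base
( unit => unit ) => a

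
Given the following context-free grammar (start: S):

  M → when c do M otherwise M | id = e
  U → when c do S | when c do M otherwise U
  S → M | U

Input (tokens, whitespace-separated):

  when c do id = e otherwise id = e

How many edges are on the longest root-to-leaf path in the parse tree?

[S [M when c do [M id = e] otherwise [M id = e]]]

3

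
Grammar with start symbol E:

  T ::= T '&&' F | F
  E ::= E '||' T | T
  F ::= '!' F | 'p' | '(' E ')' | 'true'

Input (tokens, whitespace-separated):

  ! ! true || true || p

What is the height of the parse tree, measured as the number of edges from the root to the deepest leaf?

7

[E [E [E [T [F ! [F ! [F true]]]]] || [T [F true]]] || [T [F p]]]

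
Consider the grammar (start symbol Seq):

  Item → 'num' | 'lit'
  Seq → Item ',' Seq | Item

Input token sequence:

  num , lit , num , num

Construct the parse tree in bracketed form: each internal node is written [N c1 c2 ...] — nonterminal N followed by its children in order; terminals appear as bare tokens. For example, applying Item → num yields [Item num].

[Seq [Item num] , [Seq [Item lit] , [Seq [Item num] , [Seq [Item num]]]]]

Seq
Item , Seq
num , Seq
num , Item , Seq
num , lit , Seq
num , lit , Item , Seq
num , lit , num , Seq
num , lit , num , Item
num , lit , num , num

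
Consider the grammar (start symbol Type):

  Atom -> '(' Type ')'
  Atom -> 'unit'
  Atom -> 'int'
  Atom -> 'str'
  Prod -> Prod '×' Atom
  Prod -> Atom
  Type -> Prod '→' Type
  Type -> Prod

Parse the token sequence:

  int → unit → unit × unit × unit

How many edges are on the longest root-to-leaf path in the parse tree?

[Type [Prod [Atom int]] → [Type [Prod [Atom unit]] → [Type [Prod [Prod [Prod [Atom unit]] × [Atom unit]] × [Atom unit]]]]]

7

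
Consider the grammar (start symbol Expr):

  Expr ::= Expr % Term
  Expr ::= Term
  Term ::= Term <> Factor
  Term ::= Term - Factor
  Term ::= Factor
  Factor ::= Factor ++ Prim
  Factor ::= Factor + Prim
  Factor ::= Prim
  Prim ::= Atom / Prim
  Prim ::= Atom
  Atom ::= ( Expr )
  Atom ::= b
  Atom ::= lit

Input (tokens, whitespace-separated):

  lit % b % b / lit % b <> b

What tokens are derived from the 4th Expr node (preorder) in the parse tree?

[Expr [Expr [Expr [Expr [Term [Factor [Prim [Atom lit]]]]] % [Term [Factor [Prim [Atom b]]]]] % [Term [Factor [Prim [Atom b] / [Prim [Atom lit]]]]]] % [Term [Term [Factor [Prim [Atom b]]]] <> [Factor [Prim [Atom b]]]]]

lit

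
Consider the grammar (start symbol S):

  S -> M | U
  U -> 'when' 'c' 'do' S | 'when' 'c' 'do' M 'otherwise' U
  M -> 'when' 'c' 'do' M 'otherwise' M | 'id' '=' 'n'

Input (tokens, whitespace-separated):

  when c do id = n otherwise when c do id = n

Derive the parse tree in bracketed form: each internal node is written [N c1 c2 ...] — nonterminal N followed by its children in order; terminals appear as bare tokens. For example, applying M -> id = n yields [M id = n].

[S [U when c do [M id = n] otherwise [U when c do [S [M id = n]]]]]

S
U
when c do M otherwise U
when c do id = n otherwise U
when c do id = n otherwise when c do S
when c do id = n otherwise when c do M
when c do id = n otherwise when c do id = n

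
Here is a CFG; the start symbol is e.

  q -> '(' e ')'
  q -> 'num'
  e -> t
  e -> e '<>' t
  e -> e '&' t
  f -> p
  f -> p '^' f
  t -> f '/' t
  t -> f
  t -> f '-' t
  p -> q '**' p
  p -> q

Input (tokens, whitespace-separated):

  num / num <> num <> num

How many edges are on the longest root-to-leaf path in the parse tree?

[e [e [e [t [f [p [q num]]] / [t [f [p [q num]]]]]] <> [t [f [p [q num]]]]] <> [t [f [p [q num]]]]]

8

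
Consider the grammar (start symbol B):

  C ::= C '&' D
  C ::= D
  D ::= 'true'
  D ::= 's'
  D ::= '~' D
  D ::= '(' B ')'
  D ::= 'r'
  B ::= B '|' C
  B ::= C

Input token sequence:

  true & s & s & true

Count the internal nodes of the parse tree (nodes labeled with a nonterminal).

9

[B [C [C [C [C [D true]] & [D s]] & [D s]] & [D true]]]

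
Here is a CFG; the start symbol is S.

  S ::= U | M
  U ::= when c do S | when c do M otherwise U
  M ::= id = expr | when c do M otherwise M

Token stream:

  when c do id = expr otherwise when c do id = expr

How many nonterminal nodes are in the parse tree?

[S [U when c do [M id = expr] otherwise [U when c do [S [M id = expr]]]]]

6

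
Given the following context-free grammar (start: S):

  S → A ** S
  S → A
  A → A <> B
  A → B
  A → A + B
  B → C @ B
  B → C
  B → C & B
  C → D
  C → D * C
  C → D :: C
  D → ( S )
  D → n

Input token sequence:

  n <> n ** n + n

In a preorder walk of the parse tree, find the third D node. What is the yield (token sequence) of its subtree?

[S [A [A [B [C [D n]]]] <> [B [C [D n]]]] ** [S [A [A [B [C [D n]]]] + [B [C [D n]]]]]]

n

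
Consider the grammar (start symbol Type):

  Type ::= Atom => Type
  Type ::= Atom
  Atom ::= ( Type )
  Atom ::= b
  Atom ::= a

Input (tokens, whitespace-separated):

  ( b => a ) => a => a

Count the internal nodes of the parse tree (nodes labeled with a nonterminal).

[Type [Atom ( [Type [Atom b] => [Type [Atom a]]] )] => [Type [Atom a] => [Type [Atom a]]]]

10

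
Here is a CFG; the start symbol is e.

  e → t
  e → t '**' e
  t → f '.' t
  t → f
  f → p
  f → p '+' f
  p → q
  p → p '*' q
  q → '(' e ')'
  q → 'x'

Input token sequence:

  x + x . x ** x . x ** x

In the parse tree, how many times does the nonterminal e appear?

3

[e [t [f [p [q x]] + [f [p [q x]]]] . [t [f [p [q x]]]]] ** [e [t [f [p [q x]]] . [t [f [p [q x]]]]] ** [e [t [f [p [q x]]]]]]]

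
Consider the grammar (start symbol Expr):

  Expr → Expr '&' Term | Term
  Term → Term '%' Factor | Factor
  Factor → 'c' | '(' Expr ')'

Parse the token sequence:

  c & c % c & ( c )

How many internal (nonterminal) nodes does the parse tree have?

[Expr [Expr [Expr [Term [Factor c]]] & [Term [Term [Factor c]] % [Factor c]]] & [Term [Factor ( [Expr [Term [Factor c]]] )]]]

14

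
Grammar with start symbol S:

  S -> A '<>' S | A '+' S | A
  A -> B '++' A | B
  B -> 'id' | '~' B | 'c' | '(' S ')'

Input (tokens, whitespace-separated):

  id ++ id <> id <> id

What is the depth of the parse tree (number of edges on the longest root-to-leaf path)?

5

[S [A [B id] ++ [A [B id]]] <> [S [A [B id]] <> [S [A [B id]]]]]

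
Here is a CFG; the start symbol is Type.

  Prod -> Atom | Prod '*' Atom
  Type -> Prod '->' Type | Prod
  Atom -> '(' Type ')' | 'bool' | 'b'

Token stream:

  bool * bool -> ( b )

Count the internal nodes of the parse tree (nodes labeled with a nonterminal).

[Type [Prod [Prod [Atom bool]] * [Atom bool]] -> [Type [Prod [Atom ( [Type [Prod [Atom b]]] )]]]]

11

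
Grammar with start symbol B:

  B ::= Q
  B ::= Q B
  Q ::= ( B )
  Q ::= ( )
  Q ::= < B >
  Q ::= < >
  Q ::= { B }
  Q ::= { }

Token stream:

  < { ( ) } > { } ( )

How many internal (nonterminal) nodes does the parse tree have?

10

[B [Q < [B [Q { [B [Q ( )]] }]] >] [B [Q { }] [B [Q ( )]]]]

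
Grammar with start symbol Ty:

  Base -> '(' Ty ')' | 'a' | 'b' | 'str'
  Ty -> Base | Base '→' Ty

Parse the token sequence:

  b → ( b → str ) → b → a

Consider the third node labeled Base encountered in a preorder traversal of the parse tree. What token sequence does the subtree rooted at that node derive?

[Ty [Base b] → [Ty [Base ( [Ty [Base b] → [Ty [Base str]]] )] → [Ty [Base b] → [Ty [Base a]]]]]

b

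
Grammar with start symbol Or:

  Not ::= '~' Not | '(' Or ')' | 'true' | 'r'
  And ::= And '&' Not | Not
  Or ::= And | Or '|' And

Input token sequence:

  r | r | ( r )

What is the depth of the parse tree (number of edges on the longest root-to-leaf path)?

6

[Or [Or [Or [And [Not r]]] | [And [Not r]]] | [And [Not ( [Or [And [Not r]]] )]]]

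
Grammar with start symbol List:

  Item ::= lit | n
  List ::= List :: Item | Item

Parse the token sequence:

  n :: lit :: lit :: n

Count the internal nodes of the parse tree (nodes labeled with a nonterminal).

[List [List [List [List [Item n]] :: [Item lit]] :: [Item lit]] :: [Item n]]

8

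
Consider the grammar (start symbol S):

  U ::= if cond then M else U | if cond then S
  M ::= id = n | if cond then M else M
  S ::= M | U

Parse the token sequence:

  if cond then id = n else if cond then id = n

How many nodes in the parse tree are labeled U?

[S [U if cond then [M id = n] else [U if cond then [S [M id = n]]]]]

2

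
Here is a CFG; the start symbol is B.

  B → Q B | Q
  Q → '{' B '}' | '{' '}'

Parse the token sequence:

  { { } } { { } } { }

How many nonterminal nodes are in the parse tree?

10

[B [Q { [B [Q { }]] }] [B [Q { [B [Q { }]] }] [B [Q { }]]]]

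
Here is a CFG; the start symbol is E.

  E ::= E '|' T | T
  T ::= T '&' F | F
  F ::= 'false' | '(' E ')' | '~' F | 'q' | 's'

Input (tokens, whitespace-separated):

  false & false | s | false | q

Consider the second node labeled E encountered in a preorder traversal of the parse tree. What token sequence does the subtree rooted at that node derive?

false & false | s | false

[E [E [E [E [T [T [F false]] & [F false]]] | [T [F s]]] | [T [F false]]] | [T [F q]]]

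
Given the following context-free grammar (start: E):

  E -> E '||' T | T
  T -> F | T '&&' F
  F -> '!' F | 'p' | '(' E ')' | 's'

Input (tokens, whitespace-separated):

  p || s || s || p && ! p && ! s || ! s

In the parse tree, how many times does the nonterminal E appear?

[E [E [E [E [E [T [F p]]] || [T [F s]]] || [T [F s]]] || [T [T [T [F p]] && [F ! [F p]]] && [F ! [F s]]]] || [T [F ! [F s]]]]

5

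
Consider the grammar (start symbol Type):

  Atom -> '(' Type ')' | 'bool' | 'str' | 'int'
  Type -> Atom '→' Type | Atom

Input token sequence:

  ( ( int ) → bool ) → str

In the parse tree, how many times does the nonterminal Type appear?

5

[Type [Atom ( [Type [Atom ( [Type [Atom int]] )] → [Type [Atom bool]]] )] → [Type [Atom str]]]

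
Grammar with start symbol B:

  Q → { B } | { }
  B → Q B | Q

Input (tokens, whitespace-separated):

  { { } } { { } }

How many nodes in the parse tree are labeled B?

4

[B [Q { [B [Q { }]] }] [B [Q { [B [Q { }]] }]]]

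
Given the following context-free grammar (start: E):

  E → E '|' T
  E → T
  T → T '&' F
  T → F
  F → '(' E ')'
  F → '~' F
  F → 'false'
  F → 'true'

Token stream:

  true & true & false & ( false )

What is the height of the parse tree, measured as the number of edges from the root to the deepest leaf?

[E [T [T [T [T [F true]] & [F true]] & [F false]] & [F ( [E [T [F false]]] )]]]

6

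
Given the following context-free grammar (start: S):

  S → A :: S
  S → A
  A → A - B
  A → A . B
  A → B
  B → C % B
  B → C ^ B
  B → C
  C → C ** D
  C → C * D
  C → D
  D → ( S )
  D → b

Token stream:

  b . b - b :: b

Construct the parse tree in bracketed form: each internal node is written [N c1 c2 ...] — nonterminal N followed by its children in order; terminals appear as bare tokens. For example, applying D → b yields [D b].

S
A :: S
A - B :: S
A . B - B :: S
B . B - B :: S
C . B - B :: S
D . B - B :: S
b . B - B :: S
b . C - B :: S
b . D - B :: S
b . b - B :: S
b . b - C :: S
b . b - D :: S
b . b - b :: S
b . b - b :: A
b . b - b :: B
b . b - b :: C
b . b - b :: D
b . b - b :: b

[S [A [A [A [B [C [D b]]]] . [B [C [D b]]]] - [B [C [D b]]]] :: [S [A [B [C [D b]]]]]]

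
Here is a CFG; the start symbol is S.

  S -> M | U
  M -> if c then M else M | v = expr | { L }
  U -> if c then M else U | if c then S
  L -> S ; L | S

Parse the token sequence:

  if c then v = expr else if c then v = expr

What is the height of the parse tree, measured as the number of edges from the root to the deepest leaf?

[S [U if c then [M v = expr] else [U if c then [S [M v = expr]]]]]

5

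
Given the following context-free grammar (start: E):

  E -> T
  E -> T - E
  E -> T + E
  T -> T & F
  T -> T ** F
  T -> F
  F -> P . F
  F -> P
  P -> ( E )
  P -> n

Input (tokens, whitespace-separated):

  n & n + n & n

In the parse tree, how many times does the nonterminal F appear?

[E [T [T [F [P n]]] & [F [P n]]] + [E [T [T [F [P n]]] & [F [P n]]]]]

4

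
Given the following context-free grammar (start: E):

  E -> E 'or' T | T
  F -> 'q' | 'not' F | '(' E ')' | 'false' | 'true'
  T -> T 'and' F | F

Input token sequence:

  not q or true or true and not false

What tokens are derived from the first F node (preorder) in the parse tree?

not q

[E [E [E [T [F not [F q]]]] or [T [F true]]] or [T [T [F true]] and [F not [F false]]]]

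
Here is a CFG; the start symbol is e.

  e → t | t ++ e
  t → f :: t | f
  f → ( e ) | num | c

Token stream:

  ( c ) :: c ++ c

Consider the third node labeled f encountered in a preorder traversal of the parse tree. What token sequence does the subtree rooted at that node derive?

[e [t [f ( [e [t [f c]]] )] :: [t [f c]]] ++ [e [t [f c]]]]

c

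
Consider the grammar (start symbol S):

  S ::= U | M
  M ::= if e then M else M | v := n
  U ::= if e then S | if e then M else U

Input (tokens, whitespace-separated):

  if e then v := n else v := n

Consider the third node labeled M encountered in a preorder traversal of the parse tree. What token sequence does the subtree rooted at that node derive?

v := n

[S [M if e then [M v := n] else [M v := n]]]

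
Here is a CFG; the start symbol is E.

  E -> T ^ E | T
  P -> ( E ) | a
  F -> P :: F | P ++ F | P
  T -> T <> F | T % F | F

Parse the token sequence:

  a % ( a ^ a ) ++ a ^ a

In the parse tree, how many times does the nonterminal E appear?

4

[E [T [T [F [P a]]] % [F [P ( [E [T [F [P a]]] ^ [E [T [F [P a]]]]] )] ++ [F [P a]]]] ^ [E [T [F [P a]]]]]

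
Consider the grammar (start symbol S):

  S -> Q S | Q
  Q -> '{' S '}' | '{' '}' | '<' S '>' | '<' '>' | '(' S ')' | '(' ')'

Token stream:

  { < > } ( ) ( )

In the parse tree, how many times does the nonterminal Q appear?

[S [Q { [S [Q < >]] }] [S [Q ( )] [S [Q ( )]]]]

4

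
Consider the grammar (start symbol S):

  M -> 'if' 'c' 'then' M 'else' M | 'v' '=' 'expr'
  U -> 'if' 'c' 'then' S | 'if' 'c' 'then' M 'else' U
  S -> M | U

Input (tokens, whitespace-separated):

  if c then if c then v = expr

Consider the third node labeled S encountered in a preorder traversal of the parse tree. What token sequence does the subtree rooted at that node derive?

v = expr

[S [U if c then [S [U if c then [S [M v = expr]]]]]]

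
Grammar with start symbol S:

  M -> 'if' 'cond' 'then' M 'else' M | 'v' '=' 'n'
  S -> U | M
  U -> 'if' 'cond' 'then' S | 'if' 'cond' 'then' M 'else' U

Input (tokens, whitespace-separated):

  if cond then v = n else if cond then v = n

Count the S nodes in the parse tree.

[S [U if cond then [M v = n] else [U if cond then [S [M v = n]]]]]

2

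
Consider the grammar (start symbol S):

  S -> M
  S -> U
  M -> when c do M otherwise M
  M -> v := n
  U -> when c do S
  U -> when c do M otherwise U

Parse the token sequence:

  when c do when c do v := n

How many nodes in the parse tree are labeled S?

3

[S [U when c do [S [U when c do [S [M v := n]]]]]]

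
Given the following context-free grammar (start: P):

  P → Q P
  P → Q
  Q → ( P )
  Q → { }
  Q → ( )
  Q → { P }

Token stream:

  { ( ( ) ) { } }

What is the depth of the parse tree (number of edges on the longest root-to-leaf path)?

[P [Q { [P [Q ( [P [Q ( )]] )] [P [Q { }]]] }]]

6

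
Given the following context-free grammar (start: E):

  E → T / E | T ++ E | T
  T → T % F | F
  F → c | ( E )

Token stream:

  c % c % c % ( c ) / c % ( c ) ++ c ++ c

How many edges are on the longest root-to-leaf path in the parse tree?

7

[E [T [T [T [T [F c]] % [F c]] % [F c]] % [F ( [E [T [F c]]] )]] / [E [T [T [F c]] % [F ( [E [T [F c]]] )]] ++ [E [T [F c]] ++ [E [T [F c]]]]]]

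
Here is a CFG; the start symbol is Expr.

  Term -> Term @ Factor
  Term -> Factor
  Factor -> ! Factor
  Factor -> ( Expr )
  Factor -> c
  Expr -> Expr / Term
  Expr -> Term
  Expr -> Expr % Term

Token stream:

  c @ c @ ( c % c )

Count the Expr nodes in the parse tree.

[Expr [Term [Term [Term [Factor c]] @ [Factor c]] @ [Factor ( [Expr [Expr [Term [Factor c]]] % [Term [Factor c]]] )]]]

3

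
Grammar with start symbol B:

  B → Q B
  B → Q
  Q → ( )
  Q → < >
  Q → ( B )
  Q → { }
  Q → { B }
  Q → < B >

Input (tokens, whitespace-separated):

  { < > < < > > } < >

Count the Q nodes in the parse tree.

5

[B [Q { [B [Q < >] [B [Q < [B [Q < >]] >]]] }] [B [Q < >]]]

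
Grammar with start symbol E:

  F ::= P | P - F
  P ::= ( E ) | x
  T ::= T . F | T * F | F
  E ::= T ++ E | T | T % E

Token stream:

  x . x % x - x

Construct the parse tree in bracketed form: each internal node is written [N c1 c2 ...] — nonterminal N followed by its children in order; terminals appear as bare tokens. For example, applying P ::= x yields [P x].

E
T % E
T . F % E
F . F % E
P . F % E
x . F % E
x . P % E
x . x % E
x . x % T
x . x % F
x . x % P - F
x . x % x - F
x . x % x - P
x . x % x - x

[E [T [T [F [P x]]] . [F [P x]]] % [E [T [F [P x] - [F [P x]]]]]]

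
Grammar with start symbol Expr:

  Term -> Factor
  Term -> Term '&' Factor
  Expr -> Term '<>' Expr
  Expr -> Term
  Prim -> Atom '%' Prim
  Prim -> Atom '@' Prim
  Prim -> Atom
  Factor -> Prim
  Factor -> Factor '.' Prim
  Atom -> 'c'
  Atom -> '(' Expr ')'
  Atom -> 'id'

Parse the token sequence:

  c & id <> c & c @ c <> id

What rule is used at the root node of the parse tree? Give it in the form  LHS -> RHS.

Expr -> Term '<>' Expr

[Expr [Term [Term [Factor [Prim [Atom c]]]] & [Factor [Prim [Atom id]]]] <> [Expr [Term [Term [Factor [Prim [Atom c]]]] & [Factor [Prim [Atom c] @ [Prim [Atom c]]]]] <> [Expr [Term [Factor [Prim [Atom id]]]]]]]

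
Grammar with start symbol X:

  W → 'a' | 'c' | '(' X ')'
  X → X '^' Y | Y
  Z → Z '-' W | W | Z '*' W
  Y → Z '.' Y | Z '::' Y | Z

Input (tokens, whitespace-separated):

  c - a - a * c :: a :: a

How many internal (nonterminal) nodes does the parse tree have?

[X [Y [Z [Z [Z [Z [W c]] - [W a]] - [W a]] * [W c]] :: [Y [Z [W a]] :: [Y [Z [W a]]]]]]

16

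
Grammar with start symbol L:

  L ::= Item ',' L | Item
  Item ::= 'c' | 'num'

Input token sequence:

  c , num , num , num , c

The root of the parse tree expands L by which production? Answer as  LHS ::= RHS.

L ::= Item ',' L

[L [Item c] , [L [Item num] , [L [Item num] , [L [Item num] , [L [Item c]]]]]]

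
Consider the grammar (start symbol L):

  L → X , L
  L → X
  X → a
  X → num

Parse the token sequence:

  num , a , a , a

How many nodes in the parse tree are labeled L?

4

[L [X num] , [L [X a] , [L [X a] , [L [X a]]]]]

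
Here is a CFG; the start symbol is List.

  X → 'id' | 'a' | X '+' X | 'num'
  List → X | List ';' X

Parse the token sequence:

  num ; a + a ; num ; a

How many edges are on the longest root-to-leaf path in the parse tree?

[List [List [List [List [X num]] ; [X [X a] + [X a]]] ; [X num]] ; [X a]]

5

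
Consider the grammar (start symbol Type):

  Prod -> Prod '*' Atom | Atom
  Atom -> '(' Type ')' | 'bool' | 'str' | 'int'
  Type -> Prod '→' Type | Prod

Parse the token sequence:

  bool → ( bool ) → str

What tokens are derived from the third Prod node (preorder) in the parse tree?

bool

[Type [Prod [Atom bool]] → [Type [Prod [Atom ( [Type [Prod [Atom bool]]] )]] → [Type [Prod [Atom str]]]]]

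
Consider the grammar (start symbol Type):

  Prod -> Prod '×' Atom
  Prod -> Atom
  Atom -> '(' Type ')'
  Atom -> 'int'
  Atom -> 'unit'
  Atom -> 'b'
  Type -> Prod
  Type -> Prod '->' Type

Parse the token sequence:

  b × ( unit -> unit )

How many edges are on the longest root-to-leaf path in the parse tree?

[Type [Prod [Prod [Atom b]] × [Atom ( [Type [Prod [Atom unit]] -> [Type [Prod [Atom unit]]]] )]]]

7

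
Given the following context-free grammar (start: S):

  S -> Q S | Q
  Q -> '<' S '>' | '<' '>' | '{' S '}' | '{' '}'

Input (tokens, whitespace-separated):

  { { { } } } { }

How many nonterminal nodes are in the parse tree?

8

[S [Q { [S [Q { [S [Q { }]] }]] }] [S [Q { }]]]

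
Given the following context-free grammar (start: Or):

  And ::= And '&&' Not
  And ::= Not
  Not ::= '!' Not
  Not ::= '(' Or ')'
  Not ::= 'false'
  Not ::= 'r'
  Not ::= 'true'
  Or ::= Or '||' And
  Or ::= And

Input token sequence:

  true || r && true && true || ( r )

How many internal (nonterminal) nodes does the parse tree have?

16

[Or [Or [Or [And [Not true]]] || [And [And [And [Not r]] && [Not true]] && [Not true]]] || [And [Not ( [Or [And [Not r]]] )]]]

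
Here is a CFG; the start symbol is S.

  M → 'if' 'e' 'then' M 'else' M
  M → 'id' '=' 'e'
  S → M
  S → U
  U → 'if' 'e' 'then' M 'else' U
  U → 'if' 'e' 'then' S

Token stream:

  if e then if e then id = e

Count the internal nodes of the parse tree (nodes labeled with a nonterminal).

6

[S [U if e then [S [U if e then [S [M id = e]]]]]]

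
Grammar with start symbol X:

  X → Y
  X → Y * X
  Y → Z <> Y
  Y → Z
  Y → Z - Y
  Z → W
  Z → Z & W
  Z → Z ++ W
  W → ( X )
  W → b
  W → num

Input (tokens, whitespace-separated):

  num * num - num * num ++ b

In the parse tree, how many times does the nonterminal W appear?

[X [Y [Z [W num]]] * [X [Y [Z [W num]] - [Y [Z [W num]]]] * [X [Y [Z [Z [W num]] ++ [W b]]]]]]

5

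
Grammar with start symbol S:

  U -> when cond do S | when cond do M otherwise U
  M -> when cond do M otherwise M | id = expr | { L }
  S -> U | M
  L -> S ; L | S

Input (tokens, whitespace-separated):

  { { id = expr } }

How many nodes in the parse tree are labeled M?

[S [M { [L [S [M { [L [S [M id = expr]]] }]]] }]]

3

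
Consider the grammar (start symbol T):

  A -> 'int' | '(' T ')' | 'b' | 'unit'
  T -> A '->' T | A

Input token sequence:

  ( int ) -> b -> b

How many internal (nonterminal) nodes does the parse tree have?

[T [A ( [T [A int]] )] -> [T [A b] -> [T [A b]]]]

8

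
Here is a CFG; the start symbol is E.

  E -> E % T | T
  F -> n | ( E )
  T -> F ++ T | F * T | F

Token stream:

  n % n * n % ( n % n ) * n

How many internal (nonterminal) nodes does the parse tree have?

19

[E [E [E [T [F n]]] % [T [F n] * [T [F n]]]] % [T [F ( [E [E [T [F n]]] % [T [F n]]] )] * [T [F n]]]]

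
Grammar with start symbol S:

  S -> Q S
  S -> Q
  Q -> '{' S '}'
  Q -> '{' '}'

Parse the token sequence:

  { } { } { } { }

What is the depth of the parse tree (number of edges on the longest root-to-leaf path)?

[S [Q { }] [S [Q { }] [S [Q { }] [S [Q { }]]]]]

5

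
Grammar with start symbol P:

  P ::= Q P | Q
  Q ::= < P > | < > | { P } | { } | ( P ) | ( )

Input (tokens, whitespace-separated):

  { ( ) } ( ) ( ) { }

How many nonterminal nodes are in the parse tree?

[P [Q { [P [Q ( )]] }] [P [Q ( )] [P [Q ( )] [P [Q { }]]]]]

10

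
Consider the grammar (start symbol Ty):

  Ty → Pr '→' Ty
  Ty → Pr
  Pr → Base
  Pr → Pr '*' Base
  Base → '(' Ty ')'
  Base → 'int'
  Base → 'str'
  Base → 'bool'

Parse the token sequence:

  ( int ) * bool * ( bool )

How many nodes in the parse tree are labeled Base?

5

[Ty [Pr [Pr [Pr [Base ( [Ty [Pr [Base int]]] )]] * [Base bool]] * [Base ( [Ty [Pr [Base bool]]] )]]]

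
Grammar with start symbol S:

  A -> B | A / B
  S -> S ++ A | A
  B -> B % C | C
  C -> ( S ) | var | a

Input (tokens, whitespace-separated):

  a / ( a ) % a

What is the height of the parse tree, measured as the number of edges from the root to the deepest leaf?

9

[S [A [A [B [C a]]] / [B [B [C ( [S [A [B [C a]]]] )]] % [C a]]]]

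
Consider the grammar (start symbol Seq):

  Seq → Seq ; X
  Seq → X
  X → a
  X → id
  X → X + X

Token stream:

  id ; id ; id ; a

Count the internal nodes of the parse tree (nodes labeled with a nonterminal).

8

[Seq [Seq [Seq [Seq [X id]] ; [X id]] ; [X id]] ; [X a]]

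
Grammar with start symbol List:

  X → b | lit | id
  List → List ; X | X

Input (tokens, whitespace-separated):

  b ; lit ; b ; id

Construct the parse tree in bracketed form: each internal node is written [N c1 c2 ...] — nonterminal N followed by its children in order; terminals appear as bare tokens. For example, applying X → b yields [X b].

List
List ; X
List ; X ; X
List ; X ; X ; X
X ; X ; X ; X
b ; X ; X ; X
b ; lit ; X ; X
b ; lit ; b ; X
b ; lit ; b ; id

[List [List [List [List [X b]] ; [X lit]] ; [X b]] ; [X id]]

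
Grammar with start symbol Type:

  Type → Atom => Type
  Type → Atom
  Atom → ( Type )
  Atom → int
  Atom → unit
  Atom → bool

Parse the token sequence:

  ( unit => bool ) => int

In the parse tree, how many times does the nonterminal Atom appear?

4

[Type [Atom ( [Type [Atom unit] => [Type [Atom bool]]] )] => [Type [Atom int]]]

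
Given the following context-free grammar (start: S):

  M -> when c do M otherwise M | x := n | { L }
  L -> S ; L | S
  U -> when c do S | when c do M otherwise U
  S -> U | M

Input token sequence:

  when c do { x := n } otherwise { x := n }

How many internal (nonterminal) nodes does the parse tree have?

[S [M when c do [M { [L [S [M x := n]]] }] otherwise [M { [L [S [M x := n]]] }]]]

10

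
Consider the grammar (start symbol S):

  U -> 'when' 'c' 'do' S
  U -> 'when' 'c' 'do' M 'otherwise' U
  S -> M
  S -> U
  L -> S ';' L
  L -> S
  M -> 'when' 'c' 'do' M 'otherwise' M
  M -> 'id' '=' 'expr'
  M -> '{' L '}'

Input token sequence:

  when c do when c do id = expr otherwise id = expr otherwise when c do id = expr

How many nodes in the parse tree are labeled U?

2

[S [U when c do [M when c do [M id = expr] otherwise [M id = expr]] otherwise [U when c do [S [M id = expr]]]]]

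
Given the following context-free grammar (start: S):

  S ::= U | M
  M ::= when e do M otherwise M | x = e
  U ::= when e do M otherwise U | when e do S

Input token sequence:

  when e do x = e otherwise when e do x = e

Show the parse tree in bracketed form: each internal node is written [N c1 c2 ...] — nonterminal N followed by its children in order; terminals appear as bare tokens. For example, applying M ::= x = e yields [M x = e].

[S [U when e do [M x = e] otherwise [U when e do [S [M x = e]]]]]

S
U
when e do M otherwise U
when e do x = e otherwise U
when e do x = e otherwise when e do S
when e do x = e otherwise when e do M
when e do x = e otherwise when e do x = e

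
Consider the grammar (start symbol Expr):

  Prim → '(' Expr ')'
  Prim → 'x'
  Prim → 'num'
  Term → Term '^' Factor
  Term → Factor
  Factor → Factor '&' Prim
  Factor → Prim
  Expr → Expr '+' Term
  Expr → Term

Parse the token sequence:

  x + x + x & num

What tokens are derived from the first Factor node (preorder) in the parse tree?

[Expr [Expr [Expr [Term [Factor [Prim x]]]] + [Term [Factor [Prim x]]]] + [Term [Factor [Factor [Prim x]] & [Prim num]]]]

x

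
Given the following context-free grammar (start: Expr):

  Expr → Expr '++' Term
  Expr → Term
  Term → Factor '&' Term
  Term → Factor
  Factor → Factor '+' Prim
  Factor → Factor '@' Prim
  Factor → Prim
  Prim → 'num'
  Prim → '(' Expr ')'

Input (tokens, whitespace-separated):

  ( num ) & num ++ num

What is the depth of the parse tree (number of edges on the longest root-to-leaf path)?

9

[Expr [Expr [Term [Factor [Prim ( [Expr [Term [Factor [Prim num]]]] )]] & [Term [Factor [Prim num]]]]] ++ [Term [Factor [Prim num]]]]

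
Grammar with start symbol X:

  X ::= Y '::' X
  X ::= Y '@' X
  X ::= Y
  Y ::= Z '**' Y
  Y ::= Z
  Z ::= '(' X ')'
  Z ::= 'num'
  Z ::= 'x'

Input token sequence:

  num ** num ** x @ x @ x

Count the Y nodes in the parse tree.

[X [Y [Z num] ** [Y [Z num] ** [Y [Z x]]]] @ [X [Y [Z x]] @ [X [Y [Z x]]]]]

5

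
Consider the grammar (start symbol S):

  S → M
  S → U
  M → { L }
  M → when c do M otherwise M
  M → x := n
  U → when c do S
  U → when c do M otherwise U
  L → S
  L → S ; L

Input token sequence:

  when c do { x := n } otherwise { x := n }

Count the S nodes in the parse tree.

3

[S [M when c do [M { [L [S [M x := n]]] }] otherwise [M { [L [S [M x := n]]] }]]]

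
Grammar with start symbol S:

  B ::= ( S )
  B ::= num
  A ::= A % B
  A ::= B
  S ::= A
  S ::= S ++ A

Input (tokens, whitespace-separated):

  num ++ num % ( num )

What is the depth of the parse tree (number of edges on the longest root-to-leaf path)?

6

[S [S [A [B num]]] ++ [A [A [B num]] % [B ( [S [A [B num]]] )]]]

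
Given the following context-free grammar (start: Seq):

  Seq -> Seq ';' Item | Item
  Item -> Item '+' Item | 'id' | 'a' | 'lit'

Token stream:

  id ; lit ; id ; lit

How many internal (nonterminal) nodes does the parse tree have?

[Seq [Seq [Seq [Seq [Item id]] ; [Item lit]] ; [Item id]] ; [Item lit]]

8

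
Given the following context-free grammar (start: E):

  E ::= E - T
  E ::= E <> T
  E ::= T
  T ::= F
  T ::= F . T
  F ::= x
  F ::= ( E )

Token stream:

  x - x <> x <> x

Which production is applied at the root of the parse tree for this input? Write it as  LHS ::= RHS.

E ::= E <> T

[E [E [E [E [T [F x]]] - [T [F x]]] <> [T [F x]]] <> [T [F x]]]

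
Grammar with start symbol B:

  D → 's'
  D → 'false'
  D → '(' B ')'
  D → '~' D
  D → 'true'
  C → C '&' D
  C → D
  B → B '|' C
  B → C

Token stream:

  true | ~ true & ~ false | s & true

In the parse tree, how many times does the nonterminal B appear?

3

[B [B [B [C [D true]]] | [C [C [D ~ [D true]]] & [D ~ [D false]]]] | [C [C [D s]] & [D true]]]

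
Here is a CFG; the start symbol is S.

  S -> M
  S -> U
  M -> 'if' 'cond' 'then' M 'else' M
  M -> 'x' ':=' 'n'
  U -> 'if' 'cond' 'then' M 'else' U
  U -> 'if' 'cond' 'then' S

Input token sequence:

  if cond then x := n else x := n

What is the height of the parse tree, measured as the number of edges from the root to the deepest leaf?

3

[S [M if cond then [M x := n] else [M x := n]]]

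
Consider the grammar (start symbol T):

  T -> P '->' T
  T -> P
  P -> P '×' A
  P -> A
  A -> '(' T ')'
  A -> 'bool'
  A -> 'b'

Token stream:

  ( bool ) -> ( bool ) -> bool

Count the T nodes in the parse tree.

5

[T [P [A ( [T [P [A bool]]] )]] -> [T [P [A ( [T [P [A bool]]] )]] -> [T [P [A bool]]]]]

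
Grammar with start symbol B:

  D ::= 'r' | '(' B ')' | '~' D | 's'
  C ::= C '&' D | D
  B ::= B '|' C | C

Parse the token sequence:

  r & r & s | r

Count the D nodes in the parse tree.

[B [B [C [C [C [D r]] & [D r]] & [D s]]] | [C [D r]]]

4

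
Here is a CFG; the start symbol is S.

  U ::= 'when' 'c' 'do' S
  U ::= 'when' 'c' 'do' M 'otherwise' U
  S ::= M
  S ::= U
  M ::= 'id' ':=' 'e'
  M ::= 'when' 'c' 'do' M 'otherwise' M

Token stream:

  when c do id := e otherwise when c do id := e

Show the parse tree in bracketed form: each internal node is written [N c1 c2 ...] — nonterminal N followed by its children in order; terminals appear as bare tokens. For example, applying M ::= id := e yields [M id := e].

S
U
when c do M otherwise U
when c do id := e otherwise U
when c do id := e otherwise when c do S
when c do id := e otherwise when c do M
when c do id := e otherwise when c do id := e

[S [U when c do [M id := e] otherwise [U when c do [S [M id := e]]]]]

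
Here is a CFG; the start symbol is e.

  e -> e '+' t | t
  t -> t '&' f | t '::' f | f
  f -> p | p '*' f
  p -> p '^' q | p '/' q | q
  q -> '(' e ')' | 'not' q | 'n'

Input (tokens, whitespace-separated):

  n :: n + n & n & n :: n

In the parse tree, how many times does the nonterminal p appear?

6

[e [e [t [t [f [p [q n]]]] :: [f [p [q n]]]]] + [t [t [t [t [f [p [q n]]]] & [f [p [q n]]]] & [f [p [q n]]]] :: [f [p [q n]]]]]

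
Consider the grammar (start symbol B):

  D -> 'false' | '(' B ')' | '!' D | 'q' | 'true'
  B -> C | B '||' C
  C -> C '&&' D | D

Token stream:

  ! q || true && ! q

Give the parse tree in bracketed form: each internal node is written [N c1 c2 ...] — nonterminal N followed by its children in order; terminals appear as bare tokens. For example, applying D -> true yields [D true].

[B [B [C [D ! [D q]]]] || [C [C [D true]] && [D ! [D q]]]]

B
B || C
C || C
D || C
! D || C
! q || C
! q || C && D
! q || D && D
! q || true && D
! q || true && ! D
! q || true && ! q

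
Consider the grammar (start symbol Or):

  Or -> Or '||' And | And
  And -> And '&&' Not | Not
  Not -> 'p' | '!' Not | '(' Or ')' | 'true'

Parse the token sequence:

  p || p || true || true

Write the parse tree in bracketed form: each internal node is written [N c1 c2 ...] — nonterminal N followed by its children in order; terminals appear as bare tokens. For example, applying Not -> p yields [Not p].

Or
Or || And
Or || And || And
Or || And || And || And
And || And || And || And
Not || And || And || And
p || And || And || And
p || Not || And || And
p || p || And || And
p || p || Not || And
p || p || true || And
p || p || true || Not
p || p || true || true

[Or [Or [Or [Or [And [Not p]]] || [And [Not p]]] || [And [Not true]]] || [And [Not true]]]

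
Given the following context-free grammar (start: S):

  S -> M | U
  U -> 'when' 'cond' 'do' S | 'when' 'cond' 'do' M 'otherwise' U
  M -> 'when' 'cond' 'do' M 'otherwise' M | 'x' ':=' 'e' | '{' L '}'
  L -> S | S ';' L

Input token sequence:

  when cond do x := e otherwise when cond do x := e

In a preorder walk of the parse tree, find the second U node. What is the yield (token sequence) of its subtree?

[S [U when cond do [M x := e] otherwise [U when cond do [S [M x := e]]]]]

when cond do x := e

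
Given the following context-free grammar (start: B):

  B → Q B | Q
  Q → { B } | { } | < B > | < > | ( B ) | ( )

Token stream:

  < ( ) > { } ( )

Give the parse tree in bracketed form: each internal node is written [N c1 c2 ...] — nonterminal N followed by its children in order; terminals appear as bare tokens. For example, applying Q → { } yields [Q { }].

[B [Q < [B [Q ( )]] >] [B [Q { }] [B [Q ( )]]]]

B
Q B
< B > B
< Q > B
< ( ) > B
< ( ) > Q B
< ( ) > { } B
< ( ) > { } Q
< ( ) > { } ( )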